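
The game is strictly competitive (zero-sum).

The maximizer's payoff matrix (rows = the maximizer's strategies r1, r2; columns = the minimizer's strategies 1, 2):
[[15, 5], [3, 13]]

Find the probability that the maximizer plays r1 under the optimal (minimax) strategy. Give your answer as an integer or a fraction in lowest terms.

Row minima are 5 and 3, so the maximizer's maximin is 5; column maxima are 15 and 13, so the minimizer's minimax is 13. These differ, so the equilibrium is in mixed strategies.
Let the maximizer play r1 with probability p. The minimizer is indifferent when 15p + 3(1−p) = 5p + 13(1−p), giving p = 1/2.

1/2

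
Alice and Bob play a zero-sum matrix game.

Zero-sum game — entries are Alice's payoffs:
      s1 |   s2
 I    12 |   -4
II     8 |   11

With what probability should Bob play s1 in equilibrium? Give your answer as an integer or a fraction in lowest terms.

15/19

Row minima are -4 and 8, so Alice's maximin is 8; column maxima are 12 and 11, so Bob's minimax is 11. These differ, so the equilibrium is in mixed strategies.
Let Bob play s1 with probability q. Alice is indifferent when 12q − 4(1−q) = 8q + 11(1−q), giving q = 15/19.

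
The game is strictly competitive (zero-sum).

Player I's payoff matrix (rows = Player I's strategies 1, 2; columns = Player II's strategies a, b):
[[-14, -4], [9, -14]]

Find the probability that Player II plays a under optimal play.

10/33

Row minima are -14 and -14, so Player I's maximin is -14; column maxima are 9 and -4, so Player II's minimax is -4. These differ, so the equilibrium is in mixed strategies.
Let Player II play a with probability q. Player I is indifferent when −14q − 4(1−q) = 9q − 14(1−q), giving q = 10/33.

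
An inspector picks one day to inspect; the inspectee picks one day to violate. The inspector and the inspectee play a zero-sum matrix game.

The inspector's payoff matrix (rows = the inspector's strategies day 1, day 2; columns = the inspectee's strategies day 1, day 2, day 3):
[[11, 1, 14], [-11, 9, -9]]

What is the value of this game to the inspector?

11/3

Column day 3 is strictly dominated by day 1 for the inspectee (it gives the inspector more in every row).
The remaining 2×2 game on (day 1, day 2) × (day 1, day 2) has no saddle point. Let the inspector play day 1 with probability p; indifference gives 11p − 11(1−p) = p + 9(1−p), so p = 2/3.
Similarly the inspectee's optimal q on day 1 is 4/15, and the value is 11·(4/15) + (1)·(11/15) = 11/3.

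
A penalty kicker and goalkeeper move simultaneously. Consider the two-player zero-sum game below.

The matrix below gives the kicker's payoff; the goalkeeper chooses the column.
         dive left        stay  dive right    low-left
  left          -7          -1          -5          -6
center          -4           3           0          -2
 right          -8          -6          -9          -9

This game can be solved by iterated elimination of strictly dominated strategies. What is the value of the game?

-4

Column stay is strictly dominated by dive left for the goalkeeper (-7<-1, -4<3, -8<-6); eliminate stay.
Row right is strictly dominated by row left (-7>-8, -5>-9, -6>-9); eliminate right.
Column dive right is strictly dominated by dive left for the goalkeeper (-7<-5, -4<0); eliminate dive right.
Row left is strictly dominated by row center (-4>-7, -2>-6); eliminate left.
Column low-left is strictly dominated by dive left for the goalkeeper (-4<-2); eliminate low-left.
Only (center, dive left) remains, with payoff -4.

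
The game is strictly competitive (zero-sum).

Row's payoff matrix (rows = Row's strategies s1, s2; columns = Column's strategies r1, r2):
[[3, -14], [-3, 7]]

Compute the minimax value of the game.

-7/9

Row minima are -14 and -3, so Row's maximin is -3; column maxima are 3 and 7, so Column's minimax is 3. These differ, so the equilibrium is in mixed strategies.
Let Row play s1 with probability p. Column is indifferent when 3p − 3(1−p) = −14p + 7(1−p), giving p = 10/27.
Let Column play r1 with probability q. Row is indifferent when 3q − 14(1−q) = −3q + 7(1−q), giving q = 7/9.
The value is 3·(7/9) + (-14)·(2/9) = -7/9.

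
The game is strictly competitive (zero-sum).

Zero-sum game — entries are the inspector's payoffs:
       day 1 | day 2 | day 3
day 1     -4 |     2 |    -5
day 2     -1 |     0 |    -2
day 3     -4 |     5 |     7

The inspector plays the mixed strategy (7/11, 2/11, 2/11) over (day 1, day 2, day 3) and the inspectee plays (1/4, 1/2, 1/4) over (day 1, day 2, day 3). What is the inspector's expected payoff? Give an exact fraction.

Against (1/4, 1/2, 1/4), each row's expected payoff is day 1: -5/4; day 2: -3/4; day 3: 13/4.
Taking the (7/11, 2/11, 2/11)-weighted average: (7/11)·(-5/4) + (2/11)·(-3/4) + (2/11)·(13/4) = -15/44.

-15/44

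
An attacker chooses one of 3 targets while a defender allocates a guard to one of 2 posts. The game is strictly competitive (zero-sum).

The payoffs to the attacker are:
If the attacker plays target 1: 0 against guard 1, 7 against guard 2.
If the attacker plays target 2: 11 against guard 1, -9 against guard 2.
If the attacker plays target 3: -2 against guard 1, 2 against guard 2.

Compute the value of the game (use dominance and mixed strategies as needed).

77/27

Row target 3 is strictly dominated by row target 1, so the attacker never plays it.
The remaining 2×2 game on (target 1, target 2) × (guard 1, guard 2) has no saddle point. Let the attacker play target 1 with probability p; indifference gives 11(1−p) = 7p − 9(1−p), so p = 20/27.
Similarly the defender's optimal q on guard 1 is 16/27, and the value is 0·(16/27) + (7)·(11/27) = 77/27.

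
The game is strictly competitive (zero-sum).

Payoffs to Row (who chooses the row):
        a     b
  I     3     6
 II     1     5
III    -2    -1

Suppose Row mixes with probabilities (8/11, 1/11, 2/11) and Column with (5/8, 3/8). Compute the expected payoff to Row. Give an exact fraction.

Against (5/8, 3/8), each row's expected payoff is I: 33/8; II: 5/2; III: -13/8.
Taking the (8/11, 1/11, 2/11)-weighted average: (8/11)·(33/8) + (1/11)·(5/2) + (2/11)·(-13/8) = 129/44.

129/44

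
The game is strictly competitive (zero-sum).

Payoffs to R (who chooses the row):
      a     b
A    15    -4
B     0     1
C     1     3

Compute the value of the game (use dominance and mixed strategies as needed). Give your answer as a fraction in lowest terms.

7/3

Row B is strictly dominated by row C, so R never plays it.
The remaining 2×2 game on (A, C) × (a, b) has no saddle point. Let R play A with probability p; indifference gives 15p + (1−p) = −4p + 3(1−p), so p = 2/21.
Similarly C's optimal q on a is 1/3, and the value is 15·(1/3) + (-4)·(2/3) = 7/3.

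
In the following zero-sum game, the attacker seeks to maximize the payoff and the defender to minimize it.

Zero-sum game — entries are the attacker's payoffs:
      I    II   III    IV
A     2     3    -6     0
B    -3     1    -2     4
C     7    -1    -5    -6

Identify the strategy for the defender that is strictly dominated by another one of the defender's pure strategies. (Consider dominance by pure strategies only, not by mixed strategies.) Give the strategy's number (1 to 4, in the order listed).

2

The defender prefers columns that give the attacker less. Compare II with III: -6 < 3, -2 < 1, -5 < -1.
So III strictly dominates II for the defender; II is strictly dominated.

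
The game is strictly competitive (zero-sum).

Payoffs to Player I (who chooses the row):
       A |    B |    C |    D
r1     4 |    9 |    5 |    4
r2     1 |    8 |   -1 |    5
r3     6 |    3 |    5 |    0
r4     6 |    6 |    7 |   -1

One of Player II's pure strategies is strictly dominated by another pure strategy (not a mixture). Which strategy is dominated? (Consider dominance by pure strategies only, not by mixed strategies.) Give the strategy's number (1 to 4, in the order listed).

Player II prefers columns that give Player I less. Compare B with D: 4 < 9, 5 < 8, 0 < 3, -1 < 6.
So D strictly dominates B for Player II; B is strictly dominated.

2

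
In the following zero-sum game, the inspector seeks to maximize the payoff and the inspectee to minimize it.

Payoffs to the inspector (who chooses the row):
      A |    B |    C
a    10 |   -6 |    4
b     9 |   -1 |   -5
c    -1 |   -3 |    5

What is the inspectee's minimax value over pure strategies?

The worst case (largest entry) in each column is A: 10, B: -1, C: 5.
The best (smallest) of these is -1.

-1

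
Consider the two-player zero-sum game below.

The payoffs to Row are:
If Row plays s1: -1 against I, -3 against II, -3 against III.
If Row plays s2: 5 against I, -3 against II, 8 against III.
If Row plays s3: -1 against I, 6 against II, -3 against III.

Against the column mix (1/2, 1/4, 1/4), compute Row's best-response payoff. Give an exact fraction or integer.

15/4

s1: (-1)·(1/2) + (-3)·(1/4) + (-3)·(1/4) = -2.
s2: (5)·(1/2) + (-3)·(1/4) + (8)·(1/4) = 15/4.
s3: (-1)·(1/2) + (6)·(1/4) + (-3)·(1/4) = 1/4.
The best pure response is s2 with expected payoff 15/4.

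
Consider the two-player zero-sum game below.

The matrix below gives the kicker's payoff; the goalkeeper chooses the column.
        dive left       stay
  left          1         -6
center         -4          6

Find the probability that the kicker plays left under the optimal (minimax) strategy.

10/17

Row minima are -6 and -4, so the kicker's maximin is -4; column maxima are 1 and 6, so the goalkeeper's minimax is 1. These differ, so the equilibrium is in mixed strategies.
Let the kicker play left with probability p. The goalkeeper is indifferent when p − 4(1−p) = −6p + 6(1−p), giving p = 10/17.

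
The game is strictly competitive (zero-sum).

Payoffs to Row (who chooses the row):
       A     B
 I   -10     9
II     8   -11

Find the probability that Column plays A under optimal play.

Row minima are -10 and -11, so Row's maximin is -10; column maxima are 8 and 9, so Column's minimax is 8. These differ, so the equilibrium is in mixed strategies.
Let Column play A with probability q. Row is indifferent when −10q + 9(1−q) = 8q − 11(1−q), giving q = 10/19.

10/19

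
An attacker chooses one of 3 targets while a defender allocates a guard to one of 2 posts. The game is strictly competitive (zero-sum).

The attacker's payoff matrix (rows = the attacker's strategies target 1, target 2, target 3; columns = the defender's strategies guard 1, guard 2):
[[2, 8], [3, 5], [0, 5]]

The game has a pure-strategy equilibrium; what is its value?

Row minima: 2, 3, 0 → the attacker's maximin is 3.
Column maxima: 3, 8 → the defender's minimax is 3.
They coincide at (target 2, guard 1), so the value is 3.

3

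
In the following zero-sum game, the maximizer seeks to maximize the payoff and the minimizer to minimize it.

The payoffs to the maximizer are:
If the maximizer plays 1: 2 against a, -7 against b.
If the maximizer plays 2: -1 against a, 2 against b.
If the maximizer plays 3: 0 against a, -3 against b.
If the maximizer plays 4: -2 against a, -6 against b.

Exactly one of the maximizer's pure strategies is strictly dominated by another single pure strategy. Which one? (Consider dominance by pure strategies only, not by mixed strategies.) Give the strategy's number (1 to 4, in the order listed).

Compare 4 with 2: -1 > -2, 2 > -6.
So 2 strictly dominates 4 for the maximizer; 4 is strictly dominated.

4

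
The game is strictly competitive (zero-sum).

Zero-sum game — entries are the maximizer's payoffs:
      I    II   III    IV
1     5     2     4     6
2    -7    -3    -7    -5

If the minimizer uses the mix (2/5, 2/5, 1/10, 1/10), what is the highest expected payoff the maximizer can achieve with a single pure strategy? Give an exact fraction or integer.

1: (5)·(2/5) + (2)·(2/5) + (4)·(1/10) + (6)·(1/10) = 19/5.
2: (-7)·(2/5) + (-3)·(2/5) + (-7)·(1/10) + (-5)·(1/10) = -26/5.
The best pure response is 1 with expected payoff 19/5.

19/5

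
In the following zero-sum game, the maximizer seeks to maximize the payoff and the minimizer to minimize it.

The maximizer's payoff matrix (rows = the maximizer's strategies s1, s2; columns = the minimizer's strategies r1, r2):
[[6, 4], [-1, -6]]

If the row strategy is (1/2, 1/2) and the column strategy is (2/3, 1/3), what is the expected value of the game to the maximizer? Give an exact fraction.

4/3

Against (2/3, 1/3), each row's expected payoff is s1: 16/3; s2: -8/3.
Taking the (1/2, 1/2)-weighted average: (1/2)·(16/3) + (1/2)·(-8/3) = 4/3.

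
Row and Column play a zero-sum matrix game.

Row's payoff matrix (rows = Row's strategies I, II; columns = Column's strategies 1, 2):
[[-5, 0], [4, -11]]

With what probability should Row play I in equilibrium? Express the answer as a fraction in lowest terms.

3/4

Row minima are -5 and -11, so Row's maximin is -5; column maxima are 4 and 0, so Column's minimax is 0. These differ, so the equilibrium is in mixed strategies.
Let Row play I with probability p. Column is indifferent when −5p + 4(1−p) = −11(1−p), giving p = 3/4.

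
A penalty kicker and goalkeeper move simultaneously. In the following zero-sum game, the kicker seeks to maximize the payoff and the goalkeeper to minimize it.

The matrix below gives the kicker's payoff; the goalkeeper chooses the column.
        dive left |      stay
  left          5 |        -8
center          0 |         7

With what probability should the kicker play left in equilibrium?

Row minima are -8 and 0, so the kicker's maximin is 0; column maxima are 5 and 7, so the goalkeeper's minimax is 5. These differ, so the equilibrium is in mixed strategies.
Let the kicker play left with probability p. The goalkeeper is indifferent when 5p = −8p + 7(1−p), giving p = 7/20.

7/20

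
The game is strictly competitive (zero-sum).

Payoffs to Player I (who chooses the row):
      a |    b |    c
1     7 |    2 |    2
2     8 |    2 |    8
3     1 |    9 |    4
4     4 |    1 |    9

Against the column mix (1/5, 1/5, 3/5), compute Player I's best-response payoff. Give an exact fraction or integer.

1: (7)·(1/5) + (2)·(1/5) + (2)·(3/5) = 3.
2: (8)·(1/5) + (2)·(1/5) + (8)·(3/5) = 34/5.
3: (1)·(1/5) + (9)·(1/5) + (4)·(3/5) = 22/5.
4: (4)·(1/5) + (1)·(1/5) + (9)·(3/5) = 32/5.
The best pure response is 2 with expected payoff 34/5.

34/5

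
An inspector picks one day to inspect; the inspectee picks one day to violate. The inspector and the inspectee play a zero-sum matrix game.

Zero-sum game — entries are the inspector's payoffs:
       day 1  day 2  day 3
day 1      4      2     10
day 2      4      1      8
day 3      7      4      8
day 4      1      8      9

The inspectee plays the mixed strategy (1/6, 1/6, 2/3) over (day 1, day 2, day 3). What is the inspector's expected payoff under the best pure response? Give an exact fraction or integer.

23/3

day 1: (4)·(1/6) + (2)·(1/6) + (10)·(2/3) = 23/3.
day 2: (4)·(1/6) + (1)·(1/6) + (8)·(2/3) = 37/6.
day 3: (7)·(1/6) + (4)·(1/6) + (8)·(2/3) = 43/6.
day 4: (1)·(1/6) + (8)·(1/6) + (9)·(2/3) = 15/2.
The best pure response is day 1 with expected payoff 23/3.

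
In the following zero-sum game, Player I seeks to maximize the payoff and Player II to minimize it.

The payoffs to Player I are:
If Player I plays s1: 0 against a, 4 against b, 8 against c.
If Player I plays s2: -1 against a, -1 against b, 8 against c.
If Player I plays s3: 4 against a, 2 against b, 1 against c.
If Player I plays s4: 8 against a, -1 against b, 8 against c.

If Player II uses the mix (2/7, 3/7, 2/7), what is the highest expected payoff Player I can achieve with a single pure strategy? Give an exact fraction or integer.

29/7

s1: (0)·(2/7) + (4)·(3/7) + (8)·(2/7) = 4.
s2: (-1)·(2/7) + (-1)·(3/7) + (8)·(2/7) = 11/7.
s3: (4)·(2/7) + (2)·(3/7) + (1)·(2/7) = 16/7.
s4: (8)·(2/7) + (-1)·(3/7) + (8)·(2/7) = 29/7.
The best pure response is s4 with expected payoff 29/7.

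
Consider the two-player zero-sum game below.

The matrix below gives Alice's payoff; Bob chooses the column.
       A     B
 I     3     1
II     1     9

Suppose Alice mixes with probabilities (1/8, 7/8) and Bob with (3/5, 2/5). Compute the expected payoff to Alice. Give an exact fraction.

Against (3/5, 2/5), each row's expected payoff is I: 11/5; II: 21/5.
Taking the (1/8, 7/8)-weighted average: (1/8)·(11/5) + (7/8)·(21/5) = 79/20.

79/20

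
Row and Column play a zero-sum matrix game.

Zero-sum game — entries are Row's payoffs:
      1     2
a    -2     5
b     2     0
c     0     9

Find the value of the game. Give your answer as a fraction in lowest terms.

Row a is strictly dominated by row c, so Row never plays it.
The remaining 2×2 game on (b, c) × (1, 2) has no saddle point. Let Row play b with probability p; indifference gives 2p = 9(1−p), so p = 9/11.
Similarly Column's optimal q on 1 is 9/11, and the value is 2·(9/11) + (0)·(2/11) = 18/11.

18/11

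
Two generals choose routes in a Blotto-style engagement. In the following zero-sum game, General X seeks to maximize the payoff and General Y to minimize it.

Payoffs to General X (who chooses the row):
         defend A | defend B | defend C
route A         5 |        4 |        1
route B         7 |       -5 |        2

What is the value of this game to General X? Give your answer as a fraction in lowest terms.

13/10

Column defend A is strictly dominated by defend C for General Y (it gives General X more in every row).
The remaining 2×2 game on (route A, route B) × (defend B, defend C) has no saddle point. Let General X play route A with probability p; indifference gives 4p − 5(1−p) = p + 2(1−p), so p = 7/10.
Similarly General Y's optimal q on defend B is 1/10, and the value is 4·(1/10) + (1)·(9/10) = 13/10.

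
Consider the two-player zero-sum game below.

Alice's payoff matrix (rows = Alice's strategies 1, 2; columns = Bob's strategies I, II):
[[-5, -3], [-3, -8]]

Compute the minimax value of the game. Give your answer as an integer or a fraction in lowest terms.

Row minima are -5 and -8, so Alice's maximin is -5; column maxima are -3 and -3, so Bob's minimax is -3. These differ, so the equilibrium is in mixed strategies.
Let Alice play 1 with probability p. Bob is indifferent when −5p − 3(1−p) = −3p − 8(1−p), giving p = 5/7.
Let Bob play I with probability q. Alice is indifferent when −5q − 3(1−q) = −3q − 8(1−q), giving q = 5/7.
The value is -5·(5/7) + (-3)·(2/7) = -31/7.

-31/7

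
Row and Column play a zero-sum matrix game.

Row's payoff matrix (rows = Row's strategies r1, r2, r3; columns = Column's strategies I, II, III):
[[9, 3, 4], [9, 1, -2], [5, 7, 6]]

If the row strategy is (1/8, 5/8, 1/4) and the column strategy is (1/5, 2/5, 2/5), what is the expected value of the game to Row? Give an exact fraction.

3

Against (1/5, 2/5, 2/5), each row's expected payoff is r1: 23/5; r2: 7/5; r3: 31/5.
Taking the (1/8, 5/8, 1/4)-weighted average: (1/8)·(23/5) + (5/8)·(7/5) + (1/4)·(31/5) = 3.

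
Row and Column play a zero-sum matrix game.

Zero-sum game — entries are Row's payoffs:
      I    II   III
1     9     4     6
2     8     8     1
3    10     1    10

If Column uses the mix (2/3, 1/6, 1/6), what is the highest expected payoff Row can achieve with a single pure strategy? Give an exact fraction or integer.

17/2

1: (9)·(2/3) + (4)·(1/6) + (6)·(1/6) = 23/3.
2: (8)·(2/3) + (8)·(1/6) + (1)·(1/6) = 41/6.
3: (10)·(2/3) + (1)·(1/6) + (10)·(1/6) = 17/2.
The best pure response is 3 with expected payoff 17/2.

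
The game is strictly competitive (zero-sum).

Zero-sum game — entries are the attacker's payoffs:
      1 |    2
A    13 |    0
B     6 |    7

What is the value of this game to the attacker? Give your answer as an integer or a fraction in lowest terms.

Row minima are 0 and 6, so the attacker's maximin is 6; column maxima are 13 and 7, so the defender's minimax is 7. These differ, so the equilibrium is in mixed strategies.
Let the attacker play A with probability p. The defender is indifferent when 13p + 6(1−p) = 7(1−p), giving p = 1/14.
Let the defender play 1 with probability q. The attacker is indifferent when 13q = 6q + 7(1−q), giving q = 1/2.
The value is 13·(1/2) + (0)·(1/2) = 13/2.

13/2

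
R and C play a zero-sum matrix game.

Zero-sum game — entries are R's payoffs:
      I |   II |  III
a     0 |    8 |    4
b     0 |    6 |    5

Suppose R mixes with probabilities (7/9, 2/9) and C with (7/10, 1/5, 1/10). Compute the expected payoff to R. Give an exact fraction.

Against (7/10, 1/5, 1/10), each row's expected payoff is a: 2; b: 17/10.
Taking the (7/9, 2/9)-weighted average: (7/9)·(2) + (2/9)·(17/10) = 29/15.

29/15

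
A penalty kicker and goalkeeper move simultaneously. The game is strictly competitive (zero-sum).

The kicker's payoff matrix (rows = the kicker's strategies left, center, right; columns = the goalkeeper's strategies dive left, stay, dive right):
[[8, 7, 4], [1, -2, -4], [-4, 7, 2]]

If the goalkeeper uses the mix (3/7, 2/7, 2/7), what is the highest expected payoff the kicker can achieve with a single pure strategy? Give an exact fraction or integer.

left: (8)·(3/7) + (7)·(2/7) + (4)·(2/7) = 46/7.
center: (1)·(3/7) + (-2)·(2/7) + (-4)·(2/7) = -9/7.
right: (-4)·(3/7) + (7)·(2/7) + (2)·(2/7) = 6/7.
The best pure response is left with expected payoff 46/7.

46/7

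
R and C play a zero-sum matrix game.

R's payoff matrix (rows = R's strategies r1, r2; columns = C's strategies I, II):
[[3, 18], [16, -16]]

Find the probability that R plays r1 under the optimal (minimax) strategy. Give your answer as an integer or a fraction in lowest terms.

Row minima are 3 and -16, so R's maximin is 3; column maxima are 16 and 18, so C's minimax is 16. These differ, so the equilibrium is in mixed strategies.
Let R play r1 with probability p. C is indifferent when 3p + 16(1−p) = 18p − 16(1−p), giving p = 32/47.

32/47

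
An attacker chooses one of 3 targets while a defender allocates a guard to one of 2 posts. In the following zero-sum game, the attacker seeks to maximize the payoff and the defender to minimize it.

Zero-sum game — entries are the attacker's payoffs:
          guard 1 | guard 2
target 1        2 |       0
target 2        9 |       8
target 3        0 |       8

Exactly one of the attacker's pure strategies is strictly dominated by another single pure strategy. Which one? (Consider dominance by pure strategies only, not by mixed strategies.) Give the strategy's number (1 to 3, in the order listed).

1

Compare target 1 with target 2: 9 > 2, 8 > 0.
So target 2 strictly dominates target 1 for the attacker; target 1 is strictly dominated.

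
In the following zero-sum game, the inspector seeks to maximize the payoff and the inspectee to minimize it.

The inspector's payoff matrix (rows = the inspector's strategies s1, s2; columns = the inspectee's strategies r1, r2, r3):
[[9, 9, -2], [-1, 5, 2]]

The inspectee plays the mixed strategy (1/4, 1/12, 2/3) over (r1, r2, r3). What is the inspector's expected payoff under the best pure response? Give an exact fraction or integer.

5/3

s1: (9)·(1/4) + (9)·(1/12) + (-2)·(2/3) = 5/3.
s2: (-1)·(1/4) + (5)·(1/12) + (2)·(2/3) = 3/2.
The best pure response is s1 with expected payoff 5/3.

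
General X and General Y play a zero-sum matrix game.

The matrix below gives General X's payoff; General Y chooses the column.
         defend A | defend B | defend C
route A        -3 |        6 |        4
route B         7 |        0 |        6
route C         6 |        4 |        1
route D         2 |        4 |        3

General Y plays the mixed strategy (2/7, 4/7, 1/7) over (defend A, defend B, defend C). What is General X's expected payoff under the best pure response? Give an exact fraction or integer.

route A: (-3)·(2/7) + (6)·(4/7) + (4)·(1/7) = 22/7.
route B: (7)·(2/7) + (0)·(4/7) + (6)·(1/7) = 20/7.
route C: (6)·(2/7) + (4)·(4/7) + (1)·(1/7) = 29/7.
route D: (2)·(2/7) + (4)·(4/7) + (3)·(1/7) = 23/7.
The best pure response is route C with expected payoff 29/7.

29/7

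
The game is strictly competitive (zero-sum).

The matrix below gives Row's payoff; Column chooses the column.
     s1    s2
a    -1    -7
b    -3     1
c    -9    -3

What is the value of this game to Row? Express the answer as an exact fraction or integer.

-11/5

Row c is strictly dominated by row b, so Row never plays it.
The remaining 2×2 game on (a, b) × (s1, s2) has no saddle point. Let Row play a with probability p; indifference gives −p − 3(1−p) = −7p + (1−p), so p = 2/5.
Similarly Column's optimal q on s1 is 4/5, and the value is -1·(4/5) + (-7)·(1/5) = -11/5.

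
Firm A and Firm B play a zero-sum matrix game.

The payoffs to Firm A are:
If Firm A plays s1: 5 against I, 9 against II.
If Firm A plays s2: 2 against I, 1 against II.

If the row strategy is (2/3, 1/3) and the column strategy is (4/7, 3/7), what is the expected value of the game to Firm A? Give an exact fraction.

5

Against (4/7, 3/7), each row's expected payoff is s1: 47/7; s2: 11/7.
Taking the (2/3, 1/3)-weighted average: (2/3)·(47/7) + (1/3)·(11/7) = 5.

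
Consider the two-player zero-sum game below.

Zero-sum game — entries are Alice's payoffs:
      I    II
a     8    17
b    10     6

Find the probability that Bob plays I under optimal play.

11/13

Row minima are 8 and 6, so Alice's maximin is 8; column maxima are 10 and 17, so Bob's minimax is 10. These differ, so the equilibrium is in mixed strategies.
Let Bob play I with probability q. Alice is indifferent when 8q + 17(1−q) = 10q + 6(1−q), giving q = 11/13.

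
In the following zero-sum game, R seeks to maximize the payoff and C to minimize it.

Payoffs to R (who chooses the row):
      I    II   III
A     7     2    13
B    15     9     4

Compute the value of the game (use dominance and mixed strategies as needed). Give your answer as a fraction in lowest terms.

109/16

Column I is strictly dominated by II for C (it gives R more in every row).
The remaining 2×2 game on (A, B) × (II, III) has no saddle point. Let R play A with probability p; indifference gives 2p + 9(1−p) = 13p + 4(1−p), so p = 5/16.
Similarly C's optimal q on II is 9/16, and the value is 2·(9/16) + (13)·(7/16) = 109/16.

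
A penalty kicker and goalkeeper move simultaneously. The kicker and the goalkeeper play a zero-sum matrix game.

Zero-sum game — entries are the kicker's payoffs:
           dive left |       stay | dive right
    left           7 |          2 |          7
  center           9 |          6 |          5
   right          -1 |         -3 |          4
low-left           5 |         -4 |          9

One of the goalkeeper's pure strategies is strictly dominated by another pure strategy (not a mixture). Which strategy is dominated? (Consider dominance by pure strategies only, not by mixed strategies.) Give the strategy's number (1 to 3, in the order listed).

The goalkeeper prefers columns that give the kicker less. Compare dive left with stay: 2 < 7, 6 < 9, -3 < -1, -4 < 5.
So stay strictly dominates dive left for the goalkeeper; dive left is strictly dominated.

1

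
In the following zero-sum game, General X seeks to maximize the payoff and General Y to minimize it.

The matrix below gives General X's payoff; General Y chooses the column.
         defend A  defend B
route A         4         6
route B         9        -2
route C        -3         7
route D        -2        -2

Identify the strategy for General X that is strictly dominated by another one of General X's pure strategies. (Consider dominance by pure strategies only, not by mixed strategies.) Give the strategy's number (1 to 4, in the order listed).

Compare route D with route A: 4 > -2, 6 > -2.
So route A strictly dominates route D for General X; route D is strictly dominated.

4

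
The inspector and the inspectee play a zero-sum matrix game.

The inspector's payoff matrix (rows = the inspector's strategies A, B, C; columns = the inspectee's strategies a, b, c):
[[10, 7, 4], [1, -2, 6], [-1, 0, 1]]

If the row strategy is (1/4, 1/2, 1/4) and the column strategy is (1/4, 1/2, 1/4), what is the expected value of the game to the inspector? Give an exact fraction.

17/8

Against (1/4, 1/2, 1/4), each row's expected payoff is A: 7; B: 3/4; C: 0.
Taking the (1/4, 1/2, 1/4)-weighted average: (1/4)·(7) + (1/2)·(3/4) + (1/4)·(0) = 17/8.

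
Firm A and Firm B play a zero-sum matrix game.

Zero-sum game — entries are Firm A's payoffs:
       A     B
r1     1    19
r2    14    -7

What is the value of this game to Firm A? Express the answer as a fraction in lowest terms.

7

Row minima are 1 and -7, so Firm A's maximin is 1; column maxima are 14 and 19, so Firm B's minimax is 14. These differ, so the equilibrium is in mixed strategies.
Let Firm A play r1 with probability p. Firm B is indifferent when p + 14(1−p) = 19p − 7(1−p), giving p = 7/13.
Let Firm B play A with probability q. Firm A is indifferent when q + 19(1−q) = 14q − 7(1−q), giving q = 2/3.
The value is 1·(2/3) + (19)·(1/3) = 7.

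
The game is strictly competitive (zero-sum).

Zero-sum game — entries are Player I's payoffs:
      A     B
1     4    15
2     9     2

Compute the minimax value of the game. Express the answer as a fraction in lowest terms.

Row minima are 4 and 2, so Player I's maximin is 4; column maxima are 9 and 15, so Player II's minimax is 9. These differ, so the equilibrium is in mixed strategies.
Let Player I play 1 with probability p. Player II is indifferent when 4p + 9(1−p) = 15p + 2(1−p), giving p = 7/18.
Let Player II play A with probability q. Player I is indifferent when 4q + 15(1−q) = 9q + 2(1−q), giving q = 13/18.
The value is 4·(13/18) + (15)·(5/18) = 127/18.

127/18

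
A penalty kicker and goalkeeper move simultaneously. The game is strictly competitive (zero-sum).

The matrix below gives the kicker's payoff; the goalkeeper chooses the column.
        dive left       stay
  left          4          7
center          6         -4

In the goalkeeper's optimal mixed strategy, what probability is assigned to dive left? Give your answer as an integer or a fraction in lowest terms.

Row minima are 4 and -4, so the kicker's maximin is 4; column maxima are 6 and 7, so the goalkeeper's minimax is 6. These differ, so the equilibrium is in mixed strategies.
Let the goalkeeper play dive left with probability q. The kicker is indifferent when 4q + 7(1−q) = 6q − 4(1−q), giving q = 11/13.

11/13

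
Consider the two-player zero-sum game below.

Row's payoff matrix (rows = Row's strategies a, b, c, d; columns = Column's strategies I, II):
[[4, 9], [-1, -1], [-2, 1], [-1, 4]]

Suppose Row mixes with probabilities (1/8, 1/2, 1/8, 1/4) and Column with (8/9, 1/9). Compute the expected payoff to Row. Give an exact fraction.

-1/4

Against (8/9, 1/9), each row's expected payoff is a: 41/9; b: -1; c: -5/3; d: -4/9.
Taking the (1/8, 1/2, 1/8, 1/4)-weighted average: (1/8)·(41/9) + (1/2)·(-1) + (1/8)·(-5/3) + (1/4)·(-4/9) = -1/4.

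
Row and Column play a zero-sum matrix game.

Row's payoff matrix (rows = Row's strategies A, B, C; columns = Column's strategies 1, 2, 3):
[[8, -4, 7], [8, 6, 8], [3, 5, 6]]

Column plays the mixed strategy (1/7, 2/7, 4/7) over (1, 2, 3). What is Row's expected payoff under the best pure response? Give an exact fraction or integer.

52/7

A: (8)·(1/7) + (-4)·(2/7) + (7)·(4/7) = 4.
B: (8)·(1/7) + (6)·(2/7) + (8)·(4/7) = 52/7.
C: (3)·(1/7) + (5)·(2/7) + (6)·(4/7) = 37/7.
The best pure response is B with expected payoff 52/7.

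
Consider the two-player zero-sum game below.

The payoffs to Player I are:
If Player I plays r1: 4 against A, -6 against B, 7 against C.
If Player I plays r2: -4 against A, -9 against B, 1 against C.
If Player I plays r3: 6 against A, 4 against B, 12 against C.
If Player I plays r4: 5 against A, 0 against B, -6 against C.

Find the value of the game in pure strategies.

4

Row minima: -6, -9, 4, -6 → Player I's maximin is 4.
Column maxima: 6, 4, 12 → Player II's minimax is 4.
They coincide at (r3, B), so the value is 4.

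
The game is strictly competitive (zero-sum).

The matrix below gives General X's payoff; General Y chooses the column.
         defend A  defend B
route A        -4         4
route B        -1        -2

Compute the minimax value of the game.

-4/3

Row minima are -4 and -2, so General X's maximin is -2; column maxima are -1 and 4, so General Y's minimax is -1. These differ, so the equilibrium is in mixed strategies.
Let General X play route A with probability p. General Y is indifferent when −4p − (1−p) = 4p − 2(1−p), giving p = 1/9.
Let General Y play defend A with probability q. General X is indifferent when −4q + 4(1−q) = −q − 2(1−q), giving q = 2/3.
The value is -4·(2/3) + (4)·(1/3) = -4/3.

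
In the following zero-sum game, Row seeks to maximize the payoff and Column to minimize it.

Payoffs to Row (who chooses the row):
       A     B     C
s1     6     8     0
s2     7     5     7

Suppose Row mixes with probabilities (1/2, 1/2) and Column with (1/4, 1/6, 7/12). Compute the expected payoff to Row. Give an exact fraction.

Against (1/4, 1/6, 7/12), each row's expected payoff is s1: 17/6; s2: 20/3.
Taking the (1/2, 1/2)-weighted average: (1/2)·(17/6) + (1/2)·(20/3) = 19/4.

19/4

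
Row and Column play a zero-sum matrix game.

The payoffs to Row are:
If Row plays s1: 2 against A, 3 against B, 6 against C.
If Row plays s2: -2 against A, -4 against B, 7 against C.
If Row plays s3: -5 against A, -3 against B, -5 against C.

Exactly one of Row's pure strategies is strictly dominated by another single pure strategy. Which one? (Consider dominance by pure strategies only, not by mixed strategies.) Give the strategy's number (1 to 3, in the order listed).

Compare s3 with s1: 2 > -5, 3 > -3, 6 > -5.
So s1 strictly dominates s3 for Row; s3 is strictly dominated.

3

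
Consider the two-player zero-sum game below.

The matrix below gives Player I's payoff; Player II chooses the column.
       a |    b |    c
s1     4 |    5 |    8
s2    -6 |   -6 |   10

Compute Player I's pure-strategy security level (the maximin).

4

The worst-case payoff for each row is s1: 4, s2: -6.
The best of these is 4.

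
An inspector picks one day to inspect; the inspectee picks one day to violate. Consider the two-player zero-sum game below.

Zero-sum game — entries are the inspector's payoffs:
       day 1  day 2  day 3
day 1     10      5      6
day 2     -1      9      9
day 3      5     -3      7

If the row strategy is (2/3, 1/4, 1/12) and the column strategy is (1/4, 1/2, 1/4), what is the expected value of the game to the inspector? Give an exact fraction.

73/12

Against (1/4, 1/2, 1/4), each row's expected payoff is day 1: 13/2; day 2: 13/2; day 3: 3/2.
Taking the (2/3, 1/4, 1/12)-weighted average: (2/3)·(13/2) + (1/4)·(13/2) + (1/12)·(3/2) = 73/12.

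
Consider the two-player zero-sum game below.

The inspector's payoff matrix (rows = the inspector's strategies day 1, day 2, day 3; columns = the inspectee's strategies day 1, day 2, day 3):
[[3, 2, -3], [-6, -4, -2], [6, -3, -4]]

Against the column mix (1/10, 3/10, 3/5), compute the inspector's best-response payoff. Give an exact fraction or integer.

-9/10

day 1: (3)·(1/10) + (2)·(3/10) + (-3)·(3/5) = -9/10.
day 2: (-6)·(1/10) + (-4)·(3/10) + (-2)·(3/5) = -3.
day 3: (6)·(1/10) + (-3)·(3/10) + (-4)·(3/5) = -27/10.
The best pure response is day 1 with expected payoff -9/10.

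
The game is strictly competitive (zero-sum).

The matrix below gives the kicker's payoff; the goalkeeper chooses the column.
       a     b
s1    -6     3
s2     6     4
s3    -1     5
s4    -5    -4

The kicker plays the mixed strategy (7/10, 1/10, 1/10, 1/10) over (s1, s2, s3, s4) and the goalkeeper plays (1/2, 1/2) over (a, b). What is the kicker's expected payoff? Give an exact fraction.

-4/5

Against (1/2, 1/2), each row's expected payoff is s1: -3/2; s2: 5; s3: 2; s4: -9/2.
Taking the (7/10, 1/10, 1/10, 1/10)-weighted average: (7/10)·(-3/2) + (1/10)·(5) + (1/10)·(2) + (1/10)·(-9/2) = -4/5.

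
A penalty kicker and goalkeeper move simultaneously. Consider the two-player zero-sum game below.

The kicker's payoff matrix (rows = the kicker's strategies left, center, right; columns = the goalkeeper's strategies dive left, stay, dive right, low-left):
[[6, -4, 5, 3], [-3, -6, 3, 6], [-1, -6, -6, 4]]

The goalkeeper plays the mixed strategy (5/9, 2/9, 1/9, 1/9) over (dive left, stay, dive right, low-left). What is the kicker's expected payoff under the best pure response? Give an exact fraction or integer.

left: (6)·(5/9) + (-4)·(2/9) + (5)·(1/9) + (3)·(1/9) = 10/3.
center: (-3)·(5/9) + (-6)·(2/9) + (3)·(1/9) + (6)·(1/9) = -2.
right: (-1)·(5/9) + (-6)·(2/9) + (-6)·(1/9) + (4)·(1/9) = -19/9.
The best pure response is left with expected payoff 10/3.

10/3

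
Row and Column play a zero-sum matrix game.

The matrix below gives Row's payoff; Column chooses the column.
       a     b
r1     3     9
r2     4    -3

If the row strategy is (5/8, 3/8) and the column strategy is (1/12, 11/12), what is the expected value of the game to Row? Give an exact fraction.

Against (1/12, 11/12), each row's expected payoff is r1: 17/2; r2: -29/12.
Taking the (5/8, 3/8)-weighted average: (5/8)·(17/2) + (3/8)·(-29/12) = 141/32.

141/32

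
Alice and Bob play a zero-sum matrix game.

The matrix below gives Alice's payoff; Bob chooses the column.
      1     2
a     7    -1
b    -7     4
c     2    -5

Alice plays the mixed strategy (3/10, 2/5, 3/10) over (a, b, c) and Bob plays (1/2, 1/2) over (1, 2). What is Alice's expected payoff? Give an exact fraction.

-3/20

Against (1/2, 1/2), each row's expected payoff is a: 3; b: -3/2; c: -3/2.
Taking the (3/10, 2/5, 3/10)-weighted average: (3/10)·(3) + (2/5)·(-3/2) + (3/10)·(-3/2) = -3/20.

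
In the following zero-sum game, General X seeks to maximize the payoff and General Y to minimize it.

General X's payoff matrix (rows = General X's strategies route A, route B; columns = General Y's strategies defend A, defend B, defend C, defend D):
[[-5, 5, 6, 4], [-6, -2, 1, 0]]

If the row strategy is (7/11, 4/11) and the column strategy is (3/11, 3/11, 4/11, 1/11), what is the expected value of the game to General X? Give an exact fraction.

Against (3/11, 3/11, 4/11, 1/11), each row's expected payoff is route A: 28/11; route B: -20/11.
Taking the (7/11, 4/11)-weighted average: (7/11)·(28/11) + (4/11)·(-20/11) = 116/121.

116/121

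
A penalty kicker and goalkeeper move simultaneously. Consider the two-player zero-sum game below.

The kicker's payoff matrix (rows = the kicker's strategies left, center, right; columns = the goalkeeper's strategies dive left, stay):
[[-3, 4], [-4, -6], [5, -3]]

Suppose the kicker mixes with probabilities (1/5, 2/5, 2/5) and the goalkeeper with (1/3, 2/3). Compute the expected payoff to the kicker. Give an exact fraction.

Against (1/3, 2/3), each row's expected payoff is left: 5/3; center: -16/3; right: -1/3.
Taking the (1/5, 2/5, 2/5)-weighted average: (1/5)·(5/3) + (2/5)·(-16/3) + (2/5)·(-1/3) = -29/15.

-29/15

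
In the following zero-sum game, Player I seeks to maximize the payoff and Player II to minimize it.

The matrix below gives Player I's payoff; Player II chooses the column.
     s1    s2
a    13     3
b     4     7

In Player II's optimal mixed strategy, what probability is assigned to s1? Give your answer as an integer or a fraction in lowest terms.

4/13

Row minima are 3 and 4, so Player I's maximin is 4; column maxima are 13 and 7, so Player II's minimax is 7. These differ, so the equilibrium is in mixed strategies.
Let Player II play s1 with probability q. Player I is indifferent when 13q + 3(1−q) = 4q + 7(1−q), giving q = 4/13.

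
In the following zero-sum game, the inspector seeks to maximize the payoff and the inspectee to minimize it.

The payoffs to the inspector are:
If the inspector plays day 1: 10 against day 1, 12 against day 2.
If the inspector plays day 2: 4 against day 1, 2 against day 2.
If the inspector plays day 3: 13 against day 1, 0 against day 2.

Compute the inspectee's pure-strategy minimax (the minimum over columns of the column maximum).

The worst case (largest entry) in each column is day 1: 13, day 2: 12.
The best (smallest) of these is 12.

12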